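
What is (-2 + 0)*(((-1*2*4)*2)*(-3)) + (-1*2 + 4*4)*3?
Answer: -54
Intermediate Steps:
(-2 + 0)*(((-1*2*4)*2)*(-3)) + (-1*2 + 4*4)*3 = -2*-2*4*2*(-3) + (-2 + 16)*3 = -2*(-8*2)*(-3) + 14*3 = -(-32)*(-3) + 42 = -2*48 + 42 = -96 + 42 = -54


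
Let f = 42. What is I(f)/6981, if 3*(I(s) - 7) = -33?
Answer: -4/6981 ≈ -0.00057298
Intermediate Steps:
I(s) = -4 (I(s) = 7 + (⅓)*(-33) = 7 - 11 = -4)
I(f)/6981 = -4/6981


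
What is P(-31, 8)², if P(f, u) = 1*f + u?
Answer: 529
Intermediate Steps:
P(f, u) = f + u
P(-31, 8)² = (-31 + 8)² = (-23)² = 529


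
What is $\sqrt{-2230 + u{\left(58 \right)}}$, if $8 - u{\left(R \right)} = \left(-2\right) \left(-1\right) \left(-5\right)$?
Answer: $2 i \sqrt{553} \approx 47.032 i$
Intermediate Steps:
$u{\left(R \right)} = 18$ ($u{\left(R \right)} = 8 - \left(-2\right) \left(-1\right) \left(-5\right) = 8 - 2 \left(-5\right) = 8 - -10 = 8 + 10 = 18$)
$\sqrt{-2230 + u{\left(58 \right)}} = \sqrt{-2230 + 18} = \sqrt{-2212} = 2 i \sqrt{553}$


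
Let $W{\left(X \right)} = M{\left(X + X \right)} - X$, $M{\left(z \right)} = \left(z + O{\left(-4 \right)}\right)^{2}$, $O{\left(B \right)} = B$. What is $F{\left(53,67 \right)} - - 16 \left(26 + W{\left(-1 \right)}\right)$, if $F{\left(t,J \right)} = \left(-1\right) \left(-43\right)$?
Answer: $1051$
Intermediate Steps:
$M{\left(z \right)} = \left(-4 + z\right)^{2}$ ($M{\left(z \right)} = \left(z - 4\right)^{2} = \left(-4 + z\right)^{2}$)
$F{\left(t,J \right)} = 43$
$W{\left(X \right)} = \left(-4 + 2 X\right)^{2} - X$ ($W{\left(X \right)} = \left(-4 + \left(X + X\right)\right)^{2} - X = \left(-4 + 2 X\right)^{2} - X$)
$F{\left(53,67 \right)} - - 16 \left(26 + W{\left(-1 \right)}\right) = 43 - - 16 \left(26 - \left(-1 - 4 \left(-2 - 1\right)^{2}\right)\right) = 43 - - 16 \left(26 + \left(1 + 4 \left(-3\right)^{2}\right)\right) = 43 - - 16 \left(26 + \left(1 + 4 \cdot 9\right)\right) = 43 - - 16 \left(26 + \left(1 + 36\right)\right) = 43 - - 16 \left(26 + 37\right) = 43 - \left(-16\right) 63 = 43 - -1008 = 43 + 1008 = 1051$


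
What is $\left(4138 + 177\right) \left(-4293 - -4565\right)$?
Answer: $1173680$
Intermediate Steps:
$\left(4138 + 177\right) \left(-4293 - -4565\right) = 4315 \left(-4293 + 4565\right) = 4315 \cdot 272 = 1173680$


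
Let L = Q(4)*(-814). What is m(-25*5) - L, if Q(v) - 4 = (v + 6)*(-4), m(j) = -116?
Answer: -29420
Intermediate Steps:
Q(v) = -20 - 4*v (Q(v) = 4 + (v + 6)*(-4) = 4 + (6 + v)*(-4) = 4 + (-24 - 4*v) = -20 - 4*v)
L = 29304 (L = (-20 - 4*4)*(-814) = (-20 - 16)*(-814) = -36*(-814) = 29304)
m(-25*5) - L = -116 - 1*29304 = -116 - 29304 = -29420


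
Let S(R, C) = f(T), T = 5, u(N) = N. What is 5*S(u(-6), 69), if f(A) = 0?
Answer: 0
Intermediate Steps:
S(R, C) = 0
5*S(u(-6), 69) = 5*0 = 0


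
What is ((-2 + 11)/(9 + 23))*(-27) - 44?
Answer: -1651/32 ≈ -51.594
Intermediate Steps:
((-2 + 11)/(9 + 23))*(-27) - 44 = (9/32)*(-27) - 44 = -243/32 - 44 = -1651/32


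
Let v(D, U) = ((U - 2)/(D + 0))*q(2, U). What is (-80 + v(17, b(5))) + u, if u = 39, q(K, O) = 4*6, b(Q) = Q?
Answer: -625/17 ≈ -36.765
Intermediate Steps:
q(K, O) = 24
v(D, U) = 24*(-2 + U)/D (v(D, U) = ((U - 2)/(D + 0))*24 = ((-2 + U)/D)*24 = 24*(-2 + U)/D)
(-80 + v(17, b(5))) + u = (-80 + 24*(-2 + 5)/17) + 39 = (-80 + 24*(1/17)*3) + 39 = (-80 + 72/17) + 39 = -1288/17 + 39 = -625/17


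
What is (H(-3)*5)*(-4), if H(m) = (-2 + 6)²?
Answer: -320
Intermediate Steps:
H(m) = 16 (H(m) = 4² = 16)
(H(-3)*5)*(-4) = (16*5)*(-4) = 80*(-4) = -320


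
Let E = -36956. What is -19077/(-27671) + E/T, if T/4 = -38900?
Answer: 997747669/1076401900 ≈ 0.92693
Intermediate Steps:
T = -155600 (T = 4*(-38900) = -155600)
-19077/(-27671) + E/T = -19077/(-27671) - 36956/(-155600) = -19077*(-1/27671) - 36956*(-1/155600) = 19077/27671 + 9239/38900 = 997747669/1076401900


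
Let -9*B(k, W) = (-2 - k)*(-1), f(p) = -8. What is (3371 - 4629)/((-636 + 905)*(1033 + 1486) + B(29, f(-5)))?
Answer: -5661/3049234 ≈ -0.0018565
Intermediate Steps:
B(k, W) = -2/9 - k/9 (B(k, W) = -(-2 - k)*(-1)/9 = -(2 + k)/9 = -2/9 - k/9)
(3371 - 4629)/((-636 + 905)*(1033 + 1486) + B(29, f(-5))) = (3371 - 4629)/((-636 + 905)*(1033 + 1486) + (-2/9 - ⅑*29)) = -1258/(269*2519 + (-2/9 - 29/9)) = -1258/(677611 - 31/9) = -1258/6098468/9 = -1258*9/6098468 = -5661/3049234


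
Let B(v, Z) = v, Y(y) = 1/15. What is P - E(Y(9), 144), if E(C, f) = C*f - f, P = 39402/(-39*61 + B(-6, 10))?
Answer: 31238/265 ≈ 117.88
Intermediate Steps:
Y(y) = 1/15
P = -4378/265 (P = 39402/(-39*61 - 6) = 39402/(-2379 - 6) = 39402/(-2385) = 39402*(-1/2385) = -4378/265 ≈ -16.521)
E(C, f) = -f + C*f
P - E(Y(9), 144) = -4378/265 - 144*(-1 + 1/15) = -4378/265 - 144*(-14)/15 = -4378/265 - 1*(-672/5) = -4378/265 + 672/5 = 31238/265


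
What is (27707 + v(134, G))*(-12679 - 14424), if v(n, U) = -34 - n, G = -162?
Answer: -746389517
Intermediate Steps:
(27707 + v(134, G))*(-12679 - 14424) = (27707 + (-34 - 1*134))*(-12679 - 14424) = (27707 + (-34 - 134))*(-27103) = (27707 - 168)*(-27103) = 27539*(-27103) = -746389517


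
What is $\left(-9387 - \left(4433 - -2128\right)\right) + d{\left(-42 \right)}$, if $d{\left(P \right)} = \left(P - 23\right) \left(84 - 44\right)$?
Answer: $-18548$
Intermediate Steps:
$d{\left(P \right)} = -920 + 40 P$ ($d{\left(P \right)} = \left(-23 + P\right) 40 = -920 + 40 P$)
$\left(-9387 - \left(4433 - -2128\right)\right) + d{\left(-42 \right)} = \left(-9387 - \left(4433 - -2128\right)\right) + \left(-920 + 40 \left(-42\right)\right) = \left(-9387 - \left(4433 + 2128\right)\right) - 2600 = \left(-9387 - 6561\right) - 2600 = -15948 - 2600 = -18548$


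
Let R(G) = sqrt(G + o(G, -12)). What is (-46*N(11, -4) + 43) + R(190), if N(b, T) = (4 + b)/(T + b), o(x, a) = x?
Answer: -389/7 + 2*sqrt(95) ≈ -36.078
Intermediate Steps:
N(b, T) = (4 + b)/(T + b)
R(G) = sqrt(2)*sqrt(G) (R(G) = sqrt(G + G) = sqrt(2*G) = sqrt(2)*sqrt(G))
(-46*N(11, -4) + 43) + R(190) = (-46*(4 + 11)/(-4 + 11) + 43) + sqrt(2)*sqrt(190) = (-46*15/7 + 43) + 2*sqrt(95) = (-690/7 + 43) + 2*sqrt(95) = -389/7 + 2*sqrt(95)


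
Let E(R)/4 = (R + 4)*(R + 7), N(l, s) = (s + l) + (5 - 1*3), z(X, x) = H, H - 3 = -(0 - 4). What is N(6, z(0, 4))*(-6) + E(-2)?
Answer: -50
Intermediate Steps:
H = 7 (H = 3 - (0 - 4) = 3 - 1*(-4) = 3 + 4 = 7)
z(X, x) = 7
N(l, s) = 2 + l + s (N(l, s) = (l + s) + (5 - 3) = (l + s) + 2 = 2 + l + s)
E(R) = 4*(4 + R)*(7 + R) (E(R) = 4*((R + 4)*(R + 7)) = 4*((4 + R)*(7 + R)) = 4*(4 + R)*(7 + R))
N(6, z(0, 4))*(-6) + E(-2) = (2 + 6 + 7)*(-6) + (112 + 4*(-2)² + 44*(-2)) = 15*(-6) + (112 + 4*4 - 88) = -90 + (112 + 16 - 88) = -90 + 40 = -50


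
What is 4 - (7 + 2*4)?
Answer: -11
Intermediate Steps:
4 - (7 + 2*4) = 4 - (7 + 8) = 4 - 1*15 = 4 - 15 = -11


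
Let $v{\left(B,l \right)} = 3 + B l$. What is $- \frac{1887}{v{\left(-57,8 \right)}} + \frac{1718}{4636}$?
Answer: $\frac{1587731}{350018} \approx 4.5361$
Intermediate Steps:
$- \frac{1887}{v{\left(-57,8 \right)}} + \frac{1718}{4636} = - \frac{1887}{3 - 456} + \frac{1718}{4636} = - \frac{1887}{3 - 456} + 1718 \cdot \frac{1}{4636} = - \frac{1887}{-453} + \frac{859}{2318} = \left(-1887\right) \left(- \frac{1}{453}\right) + \frac{859}{2318} = \frac{629}{151} + \frac{859}{2318} = \frac{1587731}{350018}$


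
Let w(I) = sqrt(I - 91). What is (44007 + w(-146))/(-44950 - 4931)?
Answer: -14669/16627 - I*sqrt(237)/49881 ≈ -0.88224 - 0.00030863*I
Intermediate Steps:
w(I) = sqrt(-91 + I)
(44007 + w(-146))/(-44950 - 4931) = (44007 + sqrt(-91 - 146))/(-44950 - 4931) = (44007 + sqrt(-237))/(-49881) = (44007 + I*sqrt(237))*(-1/49881) = -14669/16627 - I*sqrt(237)/49881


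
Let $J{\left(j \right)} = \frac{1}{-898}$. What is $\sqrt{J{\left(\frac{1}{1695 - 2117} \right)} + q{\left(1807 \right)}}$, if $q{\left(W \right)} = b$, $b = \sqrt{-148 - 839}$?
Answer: $\frac{\sqrt{-898 + 806404 i \sqrt{987}}}{898} \approx 3.9633 + 3.9634 i$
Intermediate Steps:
$b = i \sqrt{987}$ ($b = \sqrt{-987} = i \sqrt{987} \approx 31.417 i$)
$J{\left(j \right)} = - \frac{1}{898}$
$q{\left(W \right)} = i \sqrt{987}$
$\sqrt{J{\left(\frac{1}{1695 - 2117} \right)} + q{\left(1807 \right)}} = \sqrt{- \frac{1}{898} + i \sqrt{987}}$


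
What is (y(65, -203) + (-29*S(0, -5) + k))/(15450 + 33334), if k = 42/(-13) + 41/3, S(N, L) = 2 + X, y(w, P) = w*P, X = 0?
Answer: -129115/475644 ≈ -0.27145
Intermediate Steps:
y(w, P) = P*w
S(N, L) = 2 (S(N, L) = 2 + 0 = 2)
k = 407/39 (k = 42*(-1/13) + 41*(⅓) = -42/13 + 41/3 = 407/39 ≈ 10.436)
(y(65, -203) + (-29*S(0, -5) + k))/(15450 + 33334) = (-203*65 + (-29*2 + 407/39))/(15450 + 33334) = (-13195 + (-58 + 407/39))/48784 = (-13195 - 1855/39)*(1/48784) = -516460/39*1/48784 = -129115/475644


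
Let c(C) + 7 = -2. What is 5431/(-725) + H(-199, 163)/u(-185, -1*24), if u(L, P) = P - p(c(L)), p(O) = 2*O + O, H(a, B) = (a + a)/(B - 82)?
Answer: -1608283/176175 ≈ -9.1289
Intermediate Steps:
H(a, B) = 2*a/(-82 + B) (H(a, B) = (2*a)/(-82 + B) = 2*a/(-82 + B))
c(C) = -9 (c(C) = -7 - 2 = -9)
p(O) = 3*O
u(L, P) = 27 + P (u(L, P) = P - 3*(-9) = P - 1*(-27) = P + 27 = 27 + P)
5431/(-725) + H(-199, 163)/u(-185, -1*24) = 5431/(-725) + (2*(-199)/(-82 + 163))/(27 - 1*24) = 5431*(-1/725) + (2*(-199)/81)/(27 - 24) = -5431/725 + (2*(-199)*(1/81))/3 = -5431/725 - 398/81*⅓ = -5431/725 - 398/243 = -1608283/176175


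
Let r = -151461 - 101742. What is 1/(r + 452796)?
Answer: 1/199593 ≈ 5.0102e-6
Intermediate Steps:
r = -253203
1/(r + 452796) = 1/(-253203 + 452796) = 1/199593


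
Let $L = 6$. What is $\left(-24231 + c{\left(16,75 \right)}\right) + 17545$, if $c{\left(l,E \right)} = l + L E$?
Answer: $-6220$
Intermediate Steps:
$c{\left(l,E \right)} = l + 6 E$
$\left(-24231 + c{\left(16,75 \right)}\right) + 17545 = \left(-24231 + \left(16 + 6 \cdot 75\right)\right) + 17545 = \left(-24231 + \left(16 + 450\right)\right) + 17545 = \left(-24231 + 466\right) + 17545 = -23765 + 17545 = -6220$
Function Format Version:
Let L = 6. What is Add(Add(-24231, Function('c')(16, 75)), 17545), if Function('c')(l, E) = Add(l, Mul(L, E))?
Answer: -6220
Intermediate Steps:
Function('c')(l, E) = Add(l, Mul(6, E))
Add(Add(-24231, Function('c')(16, 75)), 17545) = Add(Add(-24231, Add(16, Mul(6, 75))), 17545) = Add(Add(-24231, Add(16, 450)), 17545) = Add(Add(-24231, 466), 17545) = Add(-23765, 17545) = -6220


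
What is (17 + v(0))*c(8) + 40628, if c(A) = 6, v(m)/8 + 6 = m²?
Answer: 40442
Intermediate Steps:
v(m) = -48 + 8*m²
(17 + v(0))*c(8) + 40628 = (17 + (-48 + 8*0²))*6 + 40628 = (17 + (-48 + 8*0))*6 + 40628 = (17 + (-48 + 0))*6 + 40628 = (17 - 48)*6 + 40628 = -31*6 + 40628 = -186 + 40628 = 40442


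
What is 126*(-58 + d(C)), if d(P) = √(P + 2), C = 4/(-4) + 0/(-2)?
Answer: -7182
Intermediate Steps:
C = -1 (C = 4*(-¼) + 0*(-½) = -1 + 0 = -1)
d(P) = √(2 + P)
126*(-58 + d(C)) = 126*(-58 + √(2 - 1)) = 126*(-58 + √1) = 126*(-58 + 1) = 126*(-57) = -7182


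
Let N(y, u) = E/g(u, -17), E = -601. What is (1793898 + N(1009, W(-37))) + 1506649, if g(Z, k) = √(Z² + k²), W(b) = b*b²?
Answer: 3300547 - 601*√2565726698/2565726698 ≈ 3.3005e+6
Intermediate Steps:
W(b) = b³
N(y, u) = -601/√(289 + u²) (N(y, u) = -601/√(u² + (-17)²) = -601/√(u² + 289) = -601/√(289 + u²))
(1793898 + N(1009, W(-37))) + 1506649 = (1793898 - 601/√(289 + ((-37)³)²)) + 1506649 = (1793898 - 601/√(289 + (-50653)²)) + 1506649 = (1793898 - 601/√(289 + 2565726409)) + 1506649 = (1793898 - 601*√2565726698/2565726698) + 1506649 = 3300547 - 601*√2565726698/2565726698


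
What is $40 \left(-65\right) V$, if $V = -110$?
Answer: $286000$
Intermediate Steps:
$40 \left(-65\right) V = 40 \left(-65\right) \left(-110\right) = \left(-2600\right) \left(-110\right) = 286000$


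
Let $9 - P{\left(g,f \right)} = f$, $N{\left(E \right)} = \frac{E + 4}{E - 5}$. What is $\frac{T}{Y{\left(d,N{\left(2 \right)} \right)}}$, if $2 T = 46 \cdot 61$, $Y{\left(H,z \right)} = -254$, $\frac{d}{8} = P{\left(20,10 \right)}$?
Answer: $- \frac{1403}{254} \approx -5.5236$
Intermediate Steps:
$N{\left(E \right)} = \frac{4 + E}{-5 + E}$
$P{\left(g,f \right)} = 9 - f$
$d = -8$ ($d = 8 \left(9 - 10\right) = 8 \left(-1\right) = -8$)
$T = 1403$ ($T = \frac{46 \cdot 61}{2} = \frac{1}{2} \cdot 2806 = 1403$)
$\frac{T}{Y{\left(d,N{\left(2 \right)} \right)}} = \frac{1403}{-254} = 1403 \left(- \frac{1}{254}\right) = - \frac{1403}{254}$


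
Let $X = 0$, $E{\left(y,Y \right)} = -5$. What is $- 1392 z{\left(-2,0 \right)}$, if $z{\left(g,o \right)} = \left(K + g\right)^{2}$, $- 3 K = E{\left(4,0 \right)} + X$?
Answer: $- \frac{464}{3} \approx -154.67$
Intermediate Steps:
$K = \frac{5}{3}$ ($K = - \frac{-5 + 0}{3} = \left(- \frac{1}{3}\right) \left(-5\right) = \frac{5}{3} \approx 1.6667$)
$z{\left(g,o \right)} = \left(\frac{5}{3} + g\right)^{2}$
$- 1392 z{\left(-2,0 \right)} = - 1392 \frac{\left(5 + 3 \left(-2\right)\right)^{2}}{9} = - 1392 \frac{\left(5 - 6\right)^{2}}{9} = - 1392 \frac{\left(-1\right)^{2}}{9} = - 1392 \cdot \frac{1}{9} \cdot 1 = \left(-1392\right) \frac{1}{9} = - \frac{464}{3}$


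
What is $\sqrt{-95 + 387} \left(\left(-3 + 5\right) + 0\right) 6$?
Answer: $24 \sqrt{73} \approx 205.06$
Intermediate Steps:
$\sqrt{-95 + 387} \left(\left(-3 + 5\right) + 0\right) 6 = \sqrt{292} \left(2 + 0\right) 6 = 2 \sqrt{73} \cdot 2 \cdot 6 = 2 \sqrt{73} \cdot 12 = 24 \sqrt{73}$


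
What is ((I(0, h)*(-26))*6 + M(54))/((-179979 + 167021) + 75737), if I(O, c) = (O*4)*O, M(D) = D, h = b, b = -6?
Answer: 54/62779 ≈ 0.00086016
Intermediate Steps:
h = -6
I(O, c) = 4*O² (I(O, c) = (4*O)*O = 4*O²)
((I(0, h)*(-26))*6 + M(54))/((-179979 + 167021) + 75737) = (((4*0²)*(-26))*6 + 54)/((-179979 + 167021) + 75737) = (((4*0)*(-26))*6 + 54)/(-12958 + 75737) = ((0*(-26))*6 + 54)/62779 = (0*6 + 54)*(1/62779) = (0 + 54)*(1/62779) = 54*(1/62779) = 54/62779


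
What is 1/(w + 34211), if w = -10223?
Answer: 1/23988 ≈ 4.1688e-5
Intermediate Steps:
1/(w + 34211) = 1/(-10223 + 34211) = 1/23988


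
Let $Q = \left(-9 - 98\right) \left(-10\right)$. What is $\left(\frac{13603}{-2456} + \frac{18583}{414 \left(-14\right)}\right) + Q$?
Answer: $\frac{3776735371}{3558744} \approx 1061.3$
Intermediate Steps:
$Q = 1070$ ($Q = \left(-107\right) \left(-10\right) = 1070$)
$\left(\frac{13603}{-2456} + \frac{18583}{414 \left(-14\right)}\right) + Q = \left(\frac{13603}{-2456} + \frac{18583}{414 \left(-14\right)}\right) + 1070 = \left(13603 \left(- \frac{1}{2456}\right) + \frac{18583}{-5796}\right) + 1070 = \left(- \frac{13603}{2456} + 18583 \left(- \frac{1}{5796}\right)\right) + 1070 = \left(- \frac{13603}{2456} - \frac{18583}{5796}\right) + 1070 = - \frac{31120709}{3558744} + 1070 = \frac{3776735371}{3558744}$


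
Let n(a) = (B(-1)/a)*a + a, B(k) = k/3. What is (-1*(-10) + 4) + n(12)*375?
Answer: 4389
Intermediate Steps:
B(k) = k/3 (B(k) = k*(1/3) = k/3)
n(a) = -1/3 + a (n(a) = (((1/3)*(-1))/a)*a + a = (-1/(3*a))*a + a = -1/3 + a)
(-1*(-10) + 4) + n(12)*375 = (-1*(-10) + 4) + (-1/3 + 12)*375 = (10 + 4) + (35/3)*375 = 14 + 4375 = 4389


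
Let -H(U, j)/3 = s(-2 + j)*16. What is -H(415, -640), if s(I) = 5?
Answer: 240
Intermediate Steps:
H(U, j) = -240 (H(U, j) = -15*16 = -3*80 = -240)
-H(415, -640) = -1*(-240) = 240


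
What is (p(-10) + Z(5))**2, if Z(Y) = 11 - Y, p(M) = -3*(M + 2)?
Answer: 900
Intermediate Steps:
p(M) = -6 - 3*M (p(M) = -3*(2 + M) = -6 - 3*M)
(p(-10) + Z(5))**2 = ((-6 - 3*(-10)) + (11 - 1*5))**2 = ((-6 + 30) + (11 - 5))**2 = (24 + 6)**2 = 30**2 = 900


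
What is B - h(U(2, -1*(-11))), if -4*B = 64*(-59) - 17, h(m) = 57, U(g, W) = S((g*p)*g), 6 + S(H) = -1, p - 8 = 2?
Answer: 3565/4 ≈ 891.25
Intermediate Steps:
p = 10 (p = 8 + 2 = 10)
S(H) = -7 (S(H) = -6 - 1 = -7)
U(g, W) = -7
B = 3793/4 (B = -(64*(-59) - 17)/4 = -(-3776 - 17)/4 = -1/4*(-3793) = 3793/4 ≈ 948.25)
B - h(U(2, -1*(-11))) = 3793/4 - 1*57 = 3793/4 - 57 = 3565/4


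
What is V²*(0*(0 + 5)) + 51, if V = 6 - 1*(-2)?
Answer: 51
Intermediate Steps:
V = 8 (V = 6 + 2 = 8)
V²*(0*(0 + 5)) + 51 = 8²*(0*(0 + 5)) + 51 = 64*(0*5) + 51 = 64*0 + 51 = 0 + 51 = 51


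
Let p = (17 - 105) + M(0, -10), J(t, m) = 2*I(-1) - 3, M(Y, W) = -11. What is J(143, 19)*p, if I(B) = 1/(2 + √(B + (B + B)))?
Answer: 1683/7 + 198*I*√3/7 ≈ 240.43 + 48.992*I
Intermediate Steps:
I(B) = 1/(2 + √3*√B) (I(B) = 1/(2 + √(B + 2*B)) = 1/(2 + √(3*B)) = 1/(2 + √3*√B))
J(t, m) = -3 + 2/(2 + I*√3) (J(t, m) = 2/(2 + √3*√(-1)) - 3 = 2/(2 + √3*I) - 3 = 2/(2 + I*√3) - 3 = -3 + 2/(2 + I*√3))
p = -99 (p = (17 - 105) - 11 = -88 - 11 = -99)
J(143, 19)*p = ((-3*√3 + 4*I)/(√3 - 2*I))*(-99) = -99*(-3*√3 + 4*I)/(√3 - 2*I)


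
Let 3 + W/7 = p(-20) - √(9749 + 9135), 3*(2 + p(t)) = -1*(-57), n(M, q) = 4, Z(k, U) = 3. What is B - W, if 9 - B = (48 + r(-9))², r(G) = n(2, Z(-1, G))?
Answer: -2793 + 14*√4721 ≈ -1831.1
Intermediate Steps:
p(t) = 17 (p(t) = -2 + (-1*(-57))/3 = -2 + (⅓)*57 = -2 + 19 = 17)
r(G) = 4
W = 98 - 14*√4721 (W = -21 + 7*(17 - √(9749 + 9135)) = -21 + 7*(17 - √18884) = -21 + 7*(17 - 2*√4721) = -21 + (119 - 14*√4721) = 98 - 14*√4721 ≈ -863.93)
B = -2695 (B = 9 - (48 + 4)² = 9 - 1*52² = 9 - 1*2704 = 9 - 2704 = -2695)
B - W = -2695 - (98 - 14*√4721) = -2695 + (-98 + 14*√4721) = -2793 + 14*√4721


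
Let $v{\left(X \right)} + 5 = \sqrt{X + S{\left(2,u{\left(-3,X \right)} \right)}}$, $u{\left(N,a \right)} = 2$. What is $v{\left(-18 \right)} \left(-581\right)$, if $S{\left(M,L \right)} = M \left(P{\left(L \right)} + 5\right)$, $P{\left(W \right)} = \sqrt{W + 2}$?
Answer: $2905 - 1162 i \approx 2905.0 - 1162.0 i$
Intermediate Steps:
$P{\left(W \right)} = \sqrt{2 + W}$
$S{\left(M,L \right)} = M \left(5 + \sqrt{2 + L}\right)$ ($S{\left(M,L \right)} = M \left(\sqrt{2 + L} + 5\right) = M \left(5 + \sqrt{2 + L}\right)$)
$v{\left(X \right)} = -5 + \sqrt{14 + X}$ ($v{\left(X \right)} = -5 + \sqrt{X + 2 \left(5 + \sqrt{2 + 2}\right)} = -5 + \sqrt{X + 2 \left(5 + \sqrt{4}\right)} = -5 + \sqrt{X + 2 \left(5 + 2\right)} = -5 + \sqrt{X + 2 \cdot 7} = -5 + \sqrt{X + 14} = -5 + \sqrt{14 + X}$)
$v{\left(-18 \right)} \left(-581\right) = \left(-5 + \sqrt{14 - 18}\right) \left(-581\right) = \left(-5 + \sqrt{-4}\right) \left(-581\right) = \left(-5 + 2 i\right) \left(-581\right) = 2905 - 1162 i$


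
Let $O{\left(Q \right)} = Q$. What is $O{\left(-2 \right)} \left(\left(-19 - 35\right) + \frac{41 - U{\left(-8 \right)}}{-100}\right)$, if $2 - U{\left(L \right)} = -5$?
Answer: $\frac{2717}{25} \approx 108.68$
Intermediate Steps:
$U{\left(L \right)} = 7$ ($U{\left(L \right)} = 2 - -5 = 2 + 5 = 7$)
$O{\left(-2 \right)} \left(\left(-19 - 35\right) + \frac{41 - U{\left(-8 \right)}}{-100}\right) = - 2 \left(\left(-19 - 35\right) + \frac{41 - 7}{-100}\right) = - 2 \left(\left(-19 - 35\right) + \left(41 - 7\right) \left(- \frac{1}{100}\right)\right) = - 2 \left(-54 + 34 \left(- \frac{1}{100}\right)\right) = - 2 \left(-54 - \frac{17}{50}\right) = \left(-2\right) \left(- \frac{2717}{50}\right) = \frac{2717}{25}$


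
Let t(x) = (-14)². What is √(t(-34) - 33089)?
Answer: I*√32893 ≈ 181.36*I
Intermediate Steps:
t(x) = 196
√(t(-34) - 33089) = √(196 - 33089) = √(-32893) = I*√32893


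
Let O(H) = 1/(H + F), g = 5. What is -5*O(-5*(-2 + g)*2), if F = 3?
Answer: 5/27 ≈ 0.18519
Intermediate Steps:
O(H) = 1/(3 + H) (O(H) = 1/(H + 3) = 1/(3 + H))
-5*O(-5*(-2 + g)*2) = -5/(3 - 5*(-2 + 5)*2) = -5/(3 - 15*2) = -5/(3 - 5*6) = -5/(3 - 30) = -5/(-27) = -5*(-1/27) = 5/27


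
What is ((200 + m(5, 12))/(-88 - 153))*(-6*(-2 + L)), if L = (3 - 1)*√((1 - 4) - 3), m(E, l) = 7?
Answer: -2484/241 + 2484*I*√6/241 ≈ -10.307 + 25.247*I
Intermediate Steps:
L = 2*I*√6 (L = 2*√(-3 - 3) = 2*√(-6) = 2*(I*√6) = 2*I*√6 ≈ 4.899*I)
((200 + m(5, 12))/(-88 - 153))*(-6*(-2 + L)) = ((200 + 7)/(-88 - 153))*(-6*(-2 + 2*I*√6)) = (207/(-241))*(12 - 12*I*√6) = (207*(-1/241))*(12 - 12*I*√6) = -207*(12 - 12*I*√6)/241 = -2484/241 + 2484*I*√6/241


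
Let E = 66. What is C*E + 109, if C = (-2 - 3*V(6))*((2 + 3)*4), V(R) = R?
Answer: -26291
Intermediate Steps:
C = -400 (C = (-2 - 3*6)*((2 + 3)*4) = (-2 - 18)*(5*4) = -20*20 = -400)
C*E + 109 = -400*66 + 109 = -26400 + 109 = -26291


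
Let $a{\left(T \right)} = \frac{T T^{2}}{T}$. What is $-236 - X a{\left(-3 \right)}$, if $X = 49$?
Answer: $-677$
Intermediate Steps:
$a{\left(T \right)} = T^{2}$ ($a{\left(T \right)} = \frac{T^{3}}{T} = T^{2}$)
$-236 - X a{\left(-3 \right)} = -236 - 49 \left(-3\right)^{2} = -236 - 49 \cdot 9 = -236 - 441 = -677$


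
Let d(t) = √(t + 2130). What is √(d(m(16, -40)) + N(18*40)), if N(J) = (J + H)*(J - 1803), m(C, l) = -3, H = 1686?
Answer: √(-2605698 + √2127) ≈ 1614.2*I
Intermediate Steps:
d(t) = √(2130 + t)
N(J) = (-1803 + J)*(1686 + J) (N(J) = (J + 1686)*(J - 1803) = (1686 + J)*(-1803 + J) = (-1803 + J)*(1686 + J))
√(d(m(16, -40)) + N(18*40)) = √(√(2130 - 3) + (-3039858 + (18*40)² - 2106*40)) = √(√2127 + (-3039858 + 720² - 117*720)) = √(√2127 + (-3039858 + 518400 - 84240)) = √(√2127 - 2605698) = √(-2605698 + √2127)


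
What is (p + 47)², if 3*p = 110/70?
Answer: 996004/441 ≈ 2258.5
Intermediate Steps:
p = 11/21 (p = (110/70)/3 = (110*(1/70))/3 = (⅓)*(11/7) = 11/21 ≈ 0.52381)
(p + 47)² = (11/21 + 47)² = (998/21)² = 996004/441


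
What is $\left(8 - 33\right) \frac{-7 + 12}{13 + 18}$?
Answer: $- \frac{125}{31} \approx -4.0323$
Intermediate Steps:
$\left(8 - 33\right) \frac{-7 + 12}{13 + 18} = - 25 \cdot \frac{5}{31} = - 25 \cdot 5 \cdot \frac{1}{31} = \left(-25\right) \frac{5}{31} = - \frac{125}{31}$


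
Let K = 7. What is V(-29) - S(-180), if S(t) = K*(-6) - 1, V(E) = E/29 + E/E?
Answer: 43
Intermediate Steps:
V(E) = 1 + E/29 (V(E) = E*(1/29) + 1 = E/29 + 1 = 1 + E/29)
S(t) = -43 (S(t) = 7*(-6) - 1 = -42 - 1 = -43)
V(-29) - S(-180) = (1 + (1/29)*(-29)) - 1*(-43) = (1 - 1) + 43 = 0 + 43 = 43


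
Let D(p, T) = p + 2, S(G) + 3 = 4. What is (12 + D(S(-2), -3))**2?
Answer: 225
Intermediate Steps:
S(G) = 1 (S(G) = -3 + 4 = 1)
D(p, T) = 2 + p
(12 + D(S(-2), -3))**2 = (12 + (2 + 1))**2 = (12 + 3)**2 = 15**2 = 225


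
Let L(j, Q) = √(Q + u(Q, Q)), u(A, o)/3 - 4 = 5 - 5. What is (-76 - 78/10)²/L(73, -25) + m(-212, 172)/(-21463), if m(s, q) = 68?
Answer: -68/21463 - 175561*I*√13/325 ≈ -0.0031682 - 1947.7*I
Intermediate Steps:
u(A, o) = 12 (u(A, o) = 12 + 3*(5 - 5) = 12 + 3*0 = 12 + 0 = 12)
L(j, Q) = √(12 + Q) (L(j, Q) = √(Q + 12) = √(12 + Q))
(-76 - 78/10)²/L(73, -25) + m(-212, 172)/(-21463) = (-76 - 78/10)²/(√(12 - 25)) + 68/(-21463) = (-76 - 78*⅒)²/(√(-13)) + 68*(-1/21463) = (-76 - 39/5)²/((I*√13)) - 68/21463 = (-419/5)²*(-I*√13/13) - 68/21463 = 175561*(-I*√13/13)/25 - 68/21463 = -175561*I*√13/325 - 68/21463 = -68/21463 - 175561*I*√13/325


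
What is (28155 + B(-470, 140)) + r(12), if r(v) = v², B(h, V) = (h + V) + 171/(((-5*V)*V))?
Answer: 2740961829/98000 ≈ 27969.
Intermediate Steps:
B(h, V) = V + h - 171/(5*V²) (B(h, V) = (V + h) + 171/((-5*V²)) = (V + h) + 171*(-1/(5*V²)) = (V + h) - 171/(5*V²) = V + h - 171/(5*V²))
(28155 + B(-470, 140)) + r(12) = (28155 + (140 - 470 - 171/5/140²)) + 12² = (28155 + (140 - 470 - 171/5*1/19600)) + 144 = (28155 + (140 - 470 - 171/98000)) + 144 = (28155 - 32340171/98000) + 144 = 2726849829/98000 + 144 = 2740961829/98000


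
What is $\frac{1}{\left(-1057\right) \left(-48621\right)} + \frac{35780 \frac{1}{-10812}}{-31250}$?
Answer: $\frac{30652630661}{289403435606250} \approx 0.00010592$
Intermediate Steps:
$\frac{1}{\left(-1057\right) \left(-48621\right)} + \frac{35780 \frac{1}{-10812}}{-31250} = \left(- \frac{1}{1057}\right) \left(- \frac{1}{48621}\right) + 35780 \left(- \frac{1}{10812}\right) \left(- \frac{1}{31250}\right) = \frac{1}{51392397} - - \frac{1789}{16893750} = \frac{1}{51392397} + \frac{1789}{16893750} = \frac{30652630661}{289403435606250}$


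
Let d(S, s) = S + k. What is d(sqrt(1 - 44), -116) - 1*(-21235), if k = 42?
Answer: 21277 + I*sqrt(43) ≈ 21277.0 + 6.5574*I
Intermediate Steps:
d(S, s) = 42 + S (d(S, s) = S + 42 = 42 + S)
d(sqrt(1 - 44), -116) - 1*(-21235) = (42 + sqrt(1 - 44)) - 1*(-21235) = (42 + sqrt(-43)) + 21235 = (42 + I*sqrt(43)) + 21235 = 21277 + I*sqrt(43)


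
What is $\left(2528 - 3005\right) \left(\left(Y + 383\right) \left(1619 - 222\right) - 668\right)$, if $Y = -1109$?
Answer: $484102530$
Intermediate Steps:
$\left(2528 - 3005\right) \left(\left(Y + 383\right) \left(1619 - 222\right) - 668\right) = \left(2528 - 3005\right) \left(\left(-1109 + 383\right) \left(1619 - 222\right) - 668\right) = - 477 \left(\left(-726\right) 1397 - 668\right) = - 477 \left(-1014222 - 668\right) = \left(-477\right) \left(-1014890\right) = 484102530$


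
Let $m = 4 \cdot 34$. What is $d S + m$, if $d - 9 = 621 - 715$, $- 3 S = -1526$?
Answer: $- \frac{129302}{3} \approx -43101.0$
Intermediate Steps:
$m = 136$
$S = \frac{1526}{3}$ ($S = \left(- \frac{1}{3}\right) \left(-1526\right) = \frac{1526}{3} \approx 508.67$)
$d = -85$ ($d = 9 + \left(621 - 715\right) = 9 - 94 = -85$)
$d S + m = \left(-85\right) \frac{1526}{3} + 136 = - \frac{129710}{3} + 136 = - \frac{129302}{3}$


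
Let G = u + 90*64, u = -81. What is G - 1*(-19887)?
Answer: 25566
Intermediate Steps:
G = 5679 (G = -81 + 90*64 = -81 + 5760 = 5679)
G - 1*(-19887) = 5679 - 1*(-19887) = 5679 + 19887 = 25566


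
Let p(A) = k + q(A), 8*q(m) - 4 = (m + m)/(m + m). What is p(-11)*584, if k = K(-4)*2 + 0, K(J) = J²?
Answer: 19053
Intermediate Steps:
k = 32 (k = (-4)²*2 + 0 = 16*2 + 0 = 32 + 0 = 32)
q(m) = 5/8 (q(m) = ½ + ((m + m)/(m + m))/8 = ½ + ((2*m)/((2*m)))/8 = ½ + ((2*m)*(1/(2*m)))/8 = ½ + (⅛)*1 = ½ + ⅛ = 5/8)
p(A) = 261/8 (p(A) = 32 + 5/8 = 261/8)
p(-11)*584 = (261/8)*584 = 19053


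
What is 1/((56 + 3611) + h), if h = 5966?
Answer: 1/9633 ≈ 0.00010381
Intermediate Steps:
1/((56 + 3611) + h) = 1/((56 + 3611) + 5966) = 1/(3667 + 5966) = 1/9633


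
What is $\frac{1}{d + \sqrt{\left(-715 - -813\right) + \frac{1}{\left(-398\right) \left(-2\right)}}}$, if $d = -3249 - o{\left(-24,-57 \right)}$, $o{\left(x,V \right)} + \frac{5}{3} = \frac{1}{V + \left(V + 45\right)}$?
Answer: $- \frac{12306546060}{39962907482251} - \frac{9522 \sqrt{15523791}}{39962907482251} \approx -0.00030889$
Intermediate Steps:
$o{\left(x,V \right)} = - \frac{5}{3} + \frac{1}{45 + 2 V}$ ($o{\left(x,V \right)} = - \frac{5}{3} + \frac{1}{V + \left(V + 45\right)} = - \frac{5}{3} + \frac{1}{V + \left(45 + V\right)} = - \frac{5}{3} + \frac{1}{45 + 2 V}$)
$d = - \frac{224065}{69}$ ($d = -3249 - \frac{2 \left(-111 - -285\right)}{3 \left(45 + 2 \left(-57\right)\right)} = -3249 - \frac{2 \left(-111 + 285\right)}{3 \left(45 - 114\right)} = -3249 - \frac{2}{3} \frac{1}{-69} \cdot 174 = -3249 - \frac{2}{3} \left(- \frac{1}{69}\right) 174 = -3249 - - \frac{116}{69} = -3249 + \frac{116}{69} = - \frac{224065}{69} \approx -3247.3$)
$\frac{1}{d + \sqrt{\left(-715 - -813\right) + \frac{1}{\left(-398\right) \left(-2\right)}}} = \frac{1}{- \frac{224065}{69} + \sqrt{\left(-715 - -813\right) + \frac{1}{\left(-398\right) \left(-2\right)}}} = \frac{1}{- \frac{224065}{69} + \sqrt{\left(-715 + 813\right) + \frac{1}{796}}} = \frac{1}{- \frac{224065}{69} + \sqrt{98 + \frac{1}{796}}} = \frac{1}{- \frac{224065}{69} + \sqrt{\frac{78009}{796}}} = \frac{1}{- \frac{224065}{69} + \frac{\sqrt{15523791}}{398}}$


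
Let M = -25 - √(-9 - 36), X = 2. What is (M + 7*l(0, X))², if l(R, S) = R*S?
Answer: 580 + 150*I*√5 ≈ 580.0 + 335.41*I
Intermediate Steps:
M = -25 - 3*I*√5 (M = -25 - √(-45) = -25 - 3*I*√5 ≈ -25.0 - 6.7082*I)
(M + 7*l(0, X))² = ((-25 - 3*I*√5) + 7*(0*2))² = ((-25 - 3*I*√5) + 7*0)² = ((-25 - 3*I*√5) + 0)² = (-25 - 3*I*√5)²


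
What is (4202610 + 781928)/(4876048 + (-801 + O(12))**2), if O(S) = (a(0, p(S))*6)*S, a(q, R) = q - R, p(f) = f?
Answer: 4984538/7648273 ≈ 0.65172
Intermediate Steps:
O(S) = -6*S**2 (O(S) = ((0 - S)*6)*S = (-S*6)*S = (-6*S)*S = -6*S**2)
(4202610 + 781928)/(4876048 + (-801 + O(12))**2) = (4202610 + 781928)/(4876048 + (-801 - 6*12**2)**2) = 4984538/(4876048 + (-801 - 6*144)**2) = 4984538/(4876048 + (-801 - 864)**2) = 4984538/(4876048 + (-1665)**2) = 4984538/(4876048 + 2772225) = 4984538/7648273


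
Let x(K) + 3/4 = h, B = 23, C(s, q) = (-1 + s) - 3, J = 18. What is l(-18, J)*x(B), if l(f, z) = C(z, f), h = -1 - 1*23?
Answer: -693/2 ≈ -346.50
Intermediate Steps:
C(s, q) = -4 + s
h = -24 (h = -1 - 23 = -24)
x(K) = -99/4 (x(K) = -3/4 - 24 = -99/4)
l(f, z) = -4 + z
l(-18, J)*x(B) = (-4 + 18)*(-99/4) = 14*(-99/4) = -693/2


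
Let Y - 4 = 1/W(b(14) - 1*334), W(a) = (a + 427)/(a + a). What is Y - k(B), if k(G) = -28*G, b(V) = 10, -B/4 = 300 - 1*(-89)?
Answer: -4487740/103 ≈ -43570.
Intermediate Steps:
B = -1556 (B = -4*(300 - 1*(-89)) = -4*(300 + 89) = -4*389 = -1556)
W(a) = (427 + a)/(2*a) (W(a) = (427 + a)/((2*a)) = (427 + a)*(1/(2*a)) = (427 + a)/(2*a))
Y = -236/103 (Y = 4 + 1/((427 + (10 - 1*334))/(2*(10 - 1*334))) = 4 + 1/((427 + (10 - 334))/(2*(10 - 334))) = 4 + 1/((1/2)*(427 - 324)/(-324)) = 4 + 1/((1/2)*(-1/324)*103) = 4 + 1/(-103/648) = 4 - 648/103 = -236/103 ≈ -2.2913)
Y - k(B) = -236/103 - (-28)*(-1556) = -236/103 - 1*43568 = -236/103 - 43568 = -4487740/103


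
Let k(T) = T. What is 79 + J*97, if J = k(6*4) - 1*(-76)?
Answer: 9779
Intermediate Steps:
J = 100 (J = 6*4 - 1*(-76) = 24 + 76 = 100)
79 + J*97 = 79 + 100*97 = 79 + 9700 = 9779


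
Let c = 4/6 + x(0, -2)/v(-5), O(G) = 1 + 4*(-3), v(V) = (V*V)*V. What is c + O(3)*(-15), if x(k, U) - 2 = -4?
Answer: 62131/375 ≈ 165.68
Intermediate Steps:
x(k, U) = -2 (x(k, U) = 2 - 4 = -2)
v(V) = V³ (v(V) = V²*V = V³)
O(G) = -11 (O(G) = 1 - 12 = -11)
c = 256/375 (c = 4/6 - 2/((-5)³) = 4*(⅙) - 2/(-125) = ⅔ - 2*(-1/125) = ⅔ + 2/125 = 256/375 ≈ 0.68267)
c + O(3)*(-15) = 256/375 - 11*(-15) = 256/375 + 165 = 62131/375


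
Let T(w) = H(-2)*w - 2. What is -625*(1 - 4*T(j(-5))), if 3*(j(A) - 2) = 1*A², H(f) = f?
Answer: -171875/3 ≈ -57292.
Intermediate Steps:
j(A) = 2 + A²/3 (j(A) = 2 + (1*A²)/3 = 2 + A²/3)
T(w) = -2 - 2*w (T(w) = -2*w - 2 = -2 - 2*w)
-625*(1 - 4*T(j(-5))) = -625*(1 - 4*(-2 - 2*(2 + (⅓)*(-5)²))) = -625*(1 - 4*(-2 - 2*(2 + (⅓)*25))) = -625*(1 - 4*(-2 - 2*(2 + 25/3))) = -625*(1 - 4*(-2 - 2*31/3)) = -625*(1 - 4*(-2 - 62/3)) = -625*(1 - 4*(-68/3)) = -625*(1 + 272/3) = -625*275/3 = -171875/3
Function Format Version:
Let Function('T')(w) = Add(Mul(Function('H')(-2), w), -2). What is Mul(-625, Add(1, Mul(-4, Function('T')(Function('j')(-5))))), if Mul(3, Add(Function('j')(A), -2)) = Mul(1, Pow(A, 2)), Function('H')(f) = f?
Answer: Rational(-171875, 3) ≈ -57292.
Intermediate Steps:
Function('j')(A) = Add(2, Mul(Rational(1, 3), Pow(A, 2))) (Function('j')(A) = Add(2, Mul(Rational(1, 3), Mul(1, Pow(A, 2)))) = Add(2, Mul(Rational(1, 3), Pow(A, 2))))
Function('T')(w) = Add(-2, Mul(-2, w)) (Function('T')(w) = Add(Mul(-2, w), -2) = Add(-2, Mul(-2, w)))
Mul(-625, Add(1, Mul(-4, Function('T')(Function('j')(-5))))) = Mul(-625, Add(1, Mul(-4, Add(-2, Mul(-2, Add(2, Mul(Rational(1, 3), Pow(-5, 2)))))))) = Mul(-625, Add(1, Mul(-4, Add(-2, Mul(-2, Add(2, Mul(Rational(1, 3), 25))))))) = Mul(-625, Add(1, Mul(-4, Add(-2, Mul(-2, Add(2, Rational(25, 3))))))) = Mul(-625, Add(1, Mul(-4, Add(-2, Mul(-2, Rational(31, 3)))))) = Mul(-625, Add(1, Mul(-4, Add(-2, Rational(-62, 3))))) = Mul(-625, Add(1, Mul(-4, Rational(-68, 3)))) = Mul(-625, Add(1, Rational(272, 3))) = Mul(-625, Rational(275, 3)) = Rational(-171875, 3)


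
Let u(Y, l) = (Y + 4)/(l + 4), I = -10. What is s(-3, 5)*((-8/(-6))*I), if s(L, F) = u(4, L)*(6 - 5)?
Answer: -320/3 ≈ -106.67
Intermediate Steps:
u(Y, l) = (4 + Y)/(4 + l)
s(L, F) = 8/(4 + L) (s(L, F) = ((4 + 4)/(4 + L))*(6 - 5) = (8/(4 + L))*1 = 8/(4 + L))
s(-3, 5)*((-8/(-6))*I) = (8/(4 - 3))*(-8/(-6)*(-10)) = (8/1)*(-8*(-1/6)*(-10)) = (8*1)*((4/3)*(-10)) = 8*(-40/3) = -320/3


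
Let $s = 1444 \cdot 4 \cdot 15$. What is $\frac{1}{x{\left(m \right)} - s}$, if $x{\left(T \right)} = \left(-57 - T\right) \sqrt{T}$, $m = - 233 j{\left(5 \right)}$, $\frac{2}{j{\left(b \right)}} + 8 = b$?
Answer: $- \frac{1169640}{101243065423} + \frac{1911 \sqrt{1398}}{202486130846} \approx -1.12 \cdot 10^{-5}$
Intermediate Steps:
$j{\left(b \right)} = \frac{2}{-8 + b}$
$m = \frac{466}{3}$ ($m = - 233 \frac{2}{-8 + 5} = - 233 \frac{2}{-3} = - 233 \cdot 2 \left(- \frac{1}{3}\right) = \left(-233\right) \left(- \frac{2}{3}\right) = \frac{466}{3} \approx 155.33$)
$x{\left(T \right)} = \sqrt{T} \left(-57 - T\right)$
$s = 86640$ ($s = 1444 \cdot 60 = 86640$)
$\frac{1}{x{\left(m \right)} - s} = \frac{1}{\sqrt{\frac{466}{3}} \left(-57 - \frac{466}{3}\right) - 86640} = \frac{1}{\frac{\sqrt{1398}}{3} \left(-57 - \frac{466}{3}\right) - 86640} = \frac{1}{\frac{\sqrt{1398}}{3} \left(- \frac{637}{3}\right) - 86640} = \frac{1}{- \frac{637 \sqrt{1398}}{9} - 86640} = \frac{1}{-86640 - \frac{637 \sqrt{1398}}{9}}$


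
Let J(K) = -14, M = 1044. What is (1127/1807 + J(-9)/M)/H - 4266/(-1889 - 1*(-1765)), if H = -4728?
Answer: 4756257443653/138250852272 ≈ 34.403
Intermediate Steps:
(1127/1807 + J(-9)/M)/H - 4266/(-1889 - 1*(-1765)) = (1127/1807 - 14/1044)/(-4728) - 4266/(-1889 - 1*(-1765)) = (1127*(1/1807) - 14*1/1044)*(-1/4728) - 4266/(-1889 + 1765) = (1127/1807 - 7/522)*(-1/4728) - 4266/(-124) = (575645/943254)*(-1/4728) - 4266*(-1/124) = -575645/4459704912 + 2133/62 = 4756257443653/138250852272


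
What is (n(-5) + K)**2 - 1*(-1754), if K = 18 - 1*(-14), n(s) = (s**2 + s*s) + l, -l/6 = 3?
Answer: 5850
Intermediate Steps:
l = -18 (l = -6*3 = -18)
n(s) = -18 + 2*s**2 (n(s) = (s**2 + s*s) - 18 = (s**2 + s**2) - 18 = 2*s**2 - 18 = -18 + 2*s**2)
K = 32 (K = 18 + 14 = 32)
(n(-5) + K)**2 - 1*(-1754) = ((-18 + 2*(-5)**2) + 32)**2 - 1*(-1754) = ((-18 + 2*25) + 32)**2 + 1754 = ((-18 + 50) + 32)**2 + 1754 = (32 + 32)**2 + 1754 = 64**2 + 1754 = 4096 + 1754 = 5850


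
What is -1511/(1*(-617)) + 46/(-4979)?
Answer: 7494887/3072043 ≈ 2.4397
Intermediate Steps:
-1511/(1*(-617)) + 46/(-4979) = -1511/(-617) + 46*(-1/4979) = -1511*(-1/617) - 46/4979 = 1511/617 - 46/4979 = 7494887/3072043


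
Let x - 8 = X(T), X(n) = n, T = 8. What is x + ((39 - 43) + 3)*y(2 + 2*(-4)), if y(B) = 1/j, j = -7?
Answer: 113/7 ≈ 16.143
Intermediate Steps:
x = 16 (x = 8 + 8 = 16)
y(B) = -⅐ (y(B) = 1/(-7) = -⅐)
x + ((39 - 43) + 3)*y(2 + 2*(-4)) = 16 + ((39 - 43) + 3)*(-⅐) = 16 + (-4 + 3)*(-⅐) = 16 - 1*(-⅐) = 16 + ⅐ = 113/7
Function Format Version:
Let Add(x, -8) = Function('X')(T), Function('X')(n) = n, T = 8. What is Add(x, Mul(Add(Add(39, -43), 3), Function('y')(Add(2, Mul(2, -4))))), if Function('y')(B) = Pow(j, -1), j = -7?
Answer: Rational(113, 7) ≈ 16.143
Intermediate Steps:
x = 16 (x = Add(8, 8) = 16)
Function('y')(B) = Rational(-1, 7) (Function('y')(B) = Pow(-7, -1) = Rational(-1, 7))
Add(x, Mul(Add(Add(39, -43), 3), Function('y')(Add(2, Mul(2, -4))))) = Add(16, Mul(Add(Add(39, -43), 3), Rational(-1, 7))) = Add(16, Mul(Add(-4, 3), Rational(-1, 7))) = Add(16, Mul(-1, Rational(-1, 7))) = Add(16, Rational(1, 7)) = Rational(113, 7)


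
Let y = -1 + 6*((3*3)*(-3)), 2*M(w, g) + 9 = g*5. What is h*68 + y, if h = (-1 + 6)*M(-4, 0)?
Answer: -1693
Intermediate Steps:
M(w, g) = -9/2 + 5*g/2 (M(w, g) = -9/2 + (g*5)/2 = -9/2 + (5*g)/2 = -9/2 + 5*g/2)
h = -45/2 (h = (-1 + 6)*(-9/2 + (5/2)*0) = 5*(-9/2 + 0) = 5*(-9/2) = -45/2 ≈ -22.500)
y = -163 (y = -1 + 6*(9*(-3)) = -1 + 6*(-27) = -1 - 162 = -163)
h*68 + y = -45/2*68 - 163 = -1530 - 163 = -1693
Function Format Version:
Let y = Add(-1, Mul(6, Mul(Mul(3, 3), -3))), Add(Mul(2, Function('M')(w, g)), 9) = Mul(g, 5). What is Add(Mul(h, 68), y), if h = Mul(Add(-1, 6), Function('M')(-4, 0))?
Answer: -1693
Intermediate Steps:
Function('M')(w, g) = Add(Rational(-9, 2), Mul(Rational(5, 2), g)) (Function('M')(w, g) = Add(Rational(-9, 2), Mul(Rational(1, 2), Mul(g, 5))) = Add(Rational(-9, 2), Mul(Rational(1, 2), Mul(5, g))) = Add(Rational(-9, 2), Mul(Rational(5, 2), g)))
h = Rational(-45, 2) (h = Mul(Add(-1, 6), Add(Rational(-9, 2), Mul(Rational(5, 2), 0))) = Mul(5, Add(Rational(-9, 2), 0)) = Mul(5, Rational(-9, 2)) = Rational(-45, 2) ≈ -22.500)
y = -163 (y = Add(-1, Mul(6, Mul(9, -3))) = Add(-1, Mul(6, -27)) = Add(-1, -162) = -163)
Add(Mul(h, 68), y) = Add(Mul(Rational(-45, 2), 68), -163) = Add(-1530, -163) = -1693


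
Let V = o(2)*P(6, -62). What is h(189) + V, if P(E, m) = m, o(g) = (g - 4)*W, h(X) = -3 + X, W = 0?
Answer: 186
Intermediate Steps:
o(g) = 0 (o(g) = (g - 4)*0 = (-4 + g)*0 = 0)
V = 0 (V = 0*(-62) = 0)
h(189) + V = (-3 + 189) + 0 = 186 + 0 = 186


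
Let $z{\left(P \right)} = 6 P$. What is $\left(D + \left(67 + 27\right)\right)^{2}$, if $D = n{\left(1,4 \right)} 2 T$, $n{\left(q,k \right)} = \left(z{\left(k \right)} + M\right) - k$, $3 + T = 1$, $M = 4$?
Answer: $4$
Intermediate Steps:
$T = -2$ ($T = -3 + 1 = -2$)
$n{\left(q,k \right)} = 4 + 5 k$ ($n{\left(q,k \right)} = \left(6 k + 4\right) - k = \left(4 + 6 k\right) - k = 4 + 5 k$)
$D = -96$ ($D = \left(4 + 5 \cdot 4\right) 2 \left(-2\right) = \left(4 + 20\right) 2 \left(-2\right) = 24 \cdot 2 \left(-2\right) = 48 \left(-2\right) = -96$)
$\left(D + \left(67 + 27\right)\right)^{2} = \left(-96 + \left(67 + 27\right)\right)^{2} = \left(-96 + 94\right)^{2} = \left(-2\right)^{2} = 4$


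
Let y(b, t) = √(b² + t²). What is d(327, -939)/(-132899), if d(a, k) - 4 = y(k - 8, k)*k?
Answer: -4/132899 + 939*√1778530/132899 ≈ 9.4227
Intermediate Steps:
d(a, k) = 4 + k*√(k² + (-8 + k)²) (d(a, k) = 4 + √((k - 8)² + k²)*k = 4 + √((-8 + k)² + k²)*k = 4 + √(k² + (-8 + k)²)*k = 4 + k*√(k² + (-8 + k)²))
d(327, -939)/(-132899) = (4 - 939*√((-939)² + (-8 - 939)²))/(-132899) = (4 - 939*√(881721 + (-947)²))*(-1/132899) = (4 - 939*√(881721 + 896809))*(-1/132899) = (4 - 939*√1778530)*(-1/132899) = -4/132899 + 939*√1778530/132899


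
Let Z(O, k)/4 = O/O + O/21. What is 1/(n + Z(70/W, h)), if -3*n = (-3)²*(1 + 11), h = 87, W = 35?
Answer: -21/664 ≈ -0.031627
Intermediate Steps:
Z(O, k) = 4 + 4*O/21 (Z(O, k) = 4*(O/O + O/21) = 4*(1 + O*(1/21)) = 4*(1 + O/21) = 4 + 4*O/21)
n = -36 (n = -(-3)²*(1 + 11)/3 = -3*12 = -⅓*108 = -36)
1/(n + Z(70/W, h)) = 1/(-36 + (4 + 4*(70/35)/21)) = 1/(-36 + (4 + 4*(70*(1/35))/21)) = 1/(-36 + (4 + (4/21)*2)) = 1/(-36 + (4 + 8/21)) = 1/(-36 + 92/21) = 1/(-664/21) = -21/664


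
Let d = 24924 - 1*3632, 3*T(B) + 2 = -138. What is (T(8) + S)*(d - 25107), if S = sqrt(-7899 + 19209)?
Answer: 534100/3 - 3815*sqrt(11310) ≈ -2.2769e+5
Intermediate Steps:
T(B) = -140/3 (T(B) = -2/3 + (1/3)*(-138) = -2/3 - 46 = -140/3)
d = 21292 (d = 24924 - 3632 = 21292)
S = sqrt(11310) ≈ 106.35
(T(8) + S)*(d - 25107) = (-140/3 + sqrt(11310))*(21292 - 25107) = (-140/3 + sqrt(11310))*(-3815) = 534100/3 - 3815*sqrt(11310)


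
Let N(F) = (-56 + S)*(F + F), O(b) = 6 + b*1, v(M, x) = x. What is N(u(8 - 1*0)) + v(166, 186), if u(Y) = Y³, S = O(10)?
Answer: -40774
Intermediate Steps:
O(b) = 6 + b
S = 16 (S = 6 + 10 = 16)
N(F) = -80*F (N(F) = (-56 + 16)*(F + F) = -80*F)
N(u(8 - 1*0)) + v(166, 186) = -80*(8 - 1*0)³ + 186 = -80*(8 + 0)³ + 186 = -80*8³ + 186 = -80*512 + 186 = -40960 + 186 = -40774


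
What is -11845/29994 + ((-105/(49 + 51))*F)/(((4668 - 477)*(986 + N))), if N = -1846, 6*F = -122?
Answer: -142310333573/360353914800 ≈ -0.39492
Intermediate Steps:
F = -61/3 (F = (1/6)*(-122) = -61/3 ≈ -20.333)
-11845/29994 + ((-105/(49 + 51))*F)/(((4668 - 477)*(986 + N))) = -11845/29994 + (-105/(49 + 51)*(-61/3))/(((4668 - 477)*(986 - 1846))) = -11845*1/29994 + (-105/100*(-61/3))/((4191*(-860))) = -11845/29994 + (-105*1/100*(-61/3))/(-3604260) = -11845/29994 - 21/20*(-61/3)*(-1/3604260) = -11845/29994 + (427/20)*(-1/3604260) = -11845/29994 - 427/72085200 = -142310333573/360353914800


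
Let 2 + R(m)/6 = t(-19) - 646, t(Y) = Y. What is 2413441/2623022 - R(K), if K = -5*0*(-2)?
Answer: 10499747485/2623022 ≈ 4002.9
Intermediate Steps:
K = 0 (K = 0*(-2) = 0)
R(m) = -4002 (R(m) = -12 + 6*(-19 - 646) = -12 + 6*(-665) = -12 - 3990 = -4002)
2413441/2623022 - R(K) = 2413441/2623022 - 1*(-4002) = 2413441*(1/2623022) + 4002 = 2413441/2623022 + 4002 = 10499747485/2623022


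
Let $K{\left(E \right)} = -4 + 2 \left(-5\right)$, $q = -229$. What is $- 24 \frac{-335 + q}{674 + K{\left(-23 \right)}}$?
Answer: $\frac{1128}{55} \approx 20.509$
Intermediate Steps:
$K{\left(E \right)} = -14$ ($K{\left(E \right)} = -4 - 10 = -14$)
$- 24 \frac{-335 + q}{674 + K{\left(-23 \right)}} = - 24 \frac{-335 - 229}{674 - 14} = - 24 \left(- \frac{564}{660}\right) = - 24 \left(\left(-564\right) \frac{1}{660}\right) = \left(-24\right) \left(- \frac{47}{55}\right) = \frac{1128}{55}$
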